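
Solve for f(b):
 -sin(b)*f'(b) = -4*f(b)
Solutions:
 f(b) = C1*(cos(b)^2 - 2*cos(b) + 1)/(cos(b)^2 + 2*cos(b) + 1)


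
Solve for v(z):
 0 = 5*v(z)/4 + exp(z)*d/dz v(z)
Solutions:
 v(z) = C1*exp(5*exp(-z)/4)


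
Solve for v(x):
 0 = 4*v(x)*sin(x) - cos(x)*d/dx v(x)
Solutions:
 v(x) = C1/cos(x)^4


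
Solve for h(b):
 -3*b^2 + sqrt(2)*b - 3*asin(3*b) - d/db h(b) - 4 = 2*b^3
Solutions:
 h(b) = C1 - b^4/2 - b^3 + sqrt(2)*b^2/2 - 3*b*asin(3*b) - 4*b - sqrt(1 - 9*b^2)


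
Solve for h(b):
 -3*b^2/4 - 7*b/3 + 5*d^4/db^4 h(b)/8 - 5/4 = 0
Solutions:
 h(b) = C1 + C2*b + C3*b^2 + C4*b^3 + b^6/300 + 7*b^5/225 + b^4/12


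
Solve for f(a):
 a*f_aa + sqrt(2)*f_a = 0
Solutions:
 f(a) = C1 + C2*a^(1 - sqrt(2))


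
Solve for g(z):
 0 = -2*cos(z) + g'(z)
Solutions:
 g(z) = C1 + 2*sin(z)


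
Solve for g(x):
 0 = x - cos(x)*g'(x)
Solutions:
 g(x) = C1 + Integral(x/cos(x), x)


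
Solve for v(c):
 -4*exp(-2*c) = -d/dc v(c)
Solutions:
 v(c) = C1 - 2*exp(-2*c)


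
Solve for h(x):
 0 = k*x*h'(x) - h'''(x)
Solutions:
 h(x) = C1 + Integral(C2*airyai(k^(1/3)*x) + C3*airybi(k^(1/3)*x), x)


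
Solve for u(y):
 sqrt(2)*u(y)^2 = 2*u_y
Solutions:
 u(y) = -2/(C1 + sqrt(2)*y)


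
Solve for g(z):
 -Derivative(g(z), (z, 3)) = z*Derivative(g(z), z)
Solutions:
 g(z) = C1 + Integral(C2*airyai(-z) + C3*airybi(-z), z)


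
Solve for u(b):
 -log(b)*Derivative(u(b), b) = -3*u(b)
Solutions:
 u(b) = C1*exp(3*li(b))


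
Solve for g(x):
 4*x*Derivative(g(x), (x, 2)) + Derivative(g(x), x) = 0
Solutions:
 g(x) = C1 + C2*x^(3/4)


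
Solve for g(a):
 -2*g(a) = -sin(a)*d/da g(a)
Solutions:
 g(a) = C1*(cos(a) - 1)/(cos(a) + 1)


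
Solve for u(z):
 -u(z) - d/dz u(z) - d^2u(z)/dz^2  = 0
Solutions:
 u(z) = (C1*sin(sqrt(3)*z/2) + C2*cos(sqrt(3)*z/2))*exp(-z/2)


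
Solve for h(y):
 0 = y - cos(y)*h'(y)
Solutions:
 h(y) = C1 + Integral(y/cos(y), y)


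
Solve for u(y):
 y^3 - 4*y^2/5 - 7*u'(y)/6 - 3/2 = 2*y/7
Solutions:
 u(y) = C1 + 3*y^4/14 - 8*y^3/35 - 6*y^2/49 - 9*y/7


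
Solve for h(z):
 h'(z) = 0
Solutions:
 h(z) = C1


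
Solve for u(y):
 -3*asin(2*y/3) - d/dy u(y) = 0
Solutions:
 u(y) = C1 - 3*y*asin(2*y/3) - 3*sqrt(9 - 4*y^2)/2


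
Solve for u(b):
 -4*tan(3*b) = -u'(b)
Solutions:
 u(b) = C1 - 4*log(cos(3*b))/3


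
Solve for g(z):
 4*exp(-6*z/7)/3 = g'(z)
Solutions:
 g(z) = C1 - 14*exp(-6*z/7)/9


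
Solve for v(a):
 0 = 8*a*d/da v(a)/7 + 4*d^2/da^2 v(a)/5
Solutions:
 v(a) = C1 + C2*erf(sqrt(35)*a/7)


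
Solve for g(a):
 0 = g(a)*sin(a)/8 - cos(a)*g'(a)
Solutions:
 g(a) = C1/cos(a)^(1/8)


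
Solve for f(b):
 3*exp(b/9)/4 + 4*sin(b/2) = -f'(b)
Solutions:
 f(b) = C1 - 27*exp(b/9)/4 + 8*cos(b/2)


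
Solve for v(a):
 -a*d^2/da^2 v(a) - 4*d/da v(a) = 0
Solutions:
 v(a) = C1 + C2/a^3


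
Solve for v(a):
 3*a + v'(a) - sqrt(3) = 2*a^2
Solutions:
 v(a) = C1 + 2*a^3/3 - 3*a^2/2 + sqrt(3)*a


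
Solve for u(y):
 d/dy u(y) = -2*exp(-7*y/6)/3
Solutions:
 u(y) = C1 + 4*exp(-7*y/6)/7


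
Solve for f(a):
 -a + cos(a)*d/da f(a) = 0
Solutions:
 f(a) = C1 + Integral(a/cos(a), a)


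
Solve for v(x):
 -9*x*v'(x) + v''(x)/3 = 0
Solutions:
 v(x) = C1 + C2*erfi(3*sqrt(6)*x/2)


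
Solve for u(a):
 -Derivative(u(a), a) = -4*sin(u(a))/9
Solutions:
 -4*a/9 + log(cos(u(a)) - 1)/2 - log(cos(u(a)) + 1)/2 = C1


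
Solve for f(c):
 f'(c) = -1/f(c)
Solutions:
 f(c) = -sqrt(C1 - 2*c)
 f(c) = sqrt(C1 - 2*c)


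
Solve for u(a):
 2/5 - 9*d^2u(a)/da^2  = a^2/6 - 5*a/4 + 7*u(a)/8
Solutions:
 u(a) = C1*sin(sqrt(14)*a/12) + C2*cos(sqrt(14)*a/12) - 4*a^2/21 + 10*a/7 + 1072/245


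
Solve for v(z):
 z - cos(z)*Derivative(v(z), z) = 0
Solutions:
 v(z) = C1 + Integral(z/cos(z), z)


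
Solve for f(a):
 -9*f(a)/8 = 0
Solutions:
 f(a) = 0


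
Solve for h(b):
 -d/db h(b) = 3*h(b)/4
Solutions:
 h(b) = C1*exp(-3*b/4)


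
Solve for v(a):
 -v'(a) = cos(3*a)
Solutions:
 v(a) = C1 - sin(3*a)/3


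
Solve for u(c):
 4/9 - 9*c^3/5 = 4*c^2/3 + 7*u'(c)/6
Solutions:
 u(c) = C1 - 27*c^4/70 - 8*c^3/21 + 8*c/21


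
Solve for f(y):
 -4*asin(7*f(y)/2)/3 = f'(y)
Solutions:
 Integral(1/asin(7*_y/2), (_y, f(y))) = C1 - 4*y/3


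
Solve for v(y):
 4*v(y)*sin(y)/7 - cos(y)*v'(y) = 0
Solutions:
 v(y) = C1/cos(y)^(4/7)


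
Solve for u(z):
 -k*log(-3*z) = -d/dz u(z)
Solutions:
 u(z) = C1 + k*z*log(-z) + k*z*(-1 + log(3))


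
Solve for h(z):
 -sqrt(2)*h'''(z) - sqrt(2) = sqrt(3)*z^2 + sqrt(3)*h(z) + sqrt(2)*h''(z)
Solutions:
 h(z) = C1*exp(z*(-2 + (1 + 27*sqrt(6)/4 + sqrt(-4 + (4 + 27*sqrt(6))^2/4)/2)^(-1/3) + (1 + 27*sqrt(6)/4 + sqrt(-4 + (4 + 27*sqrt(6))^2/4)/2)^(1/3))/6)*sin(sqrt(3)*z*(-(1 + 27*sqrt(6)/4 + sqrt(-4 + (2 + 27*sqrt(6)/2)^2)/2)^(1/3) + (1 + 27*sqrt(6)/4 + sqrt(-4 + (2 + 27*sqrt(6)/2)^2)/2)^(-1/3))/6) + C2*exp(z*(-2 + (1 + 27*sqrt(6)/4 + sqrt(-4 + (4 + 27*sqrt(6))^2/4)/2)^(-1/3) + (1 + 27*sqrt(6)/4 + sqrt(-4 + (4 + 27*sqrt(6))^2/4)/2)^(1/3))/6)*cos(sqrt(3)*z*(-(1 + 27*sqrt(6)/4 + sqrt(-4 + (2 + 27*sqrt(6)/2)^2)/2)^(1/3) + (1 + 27*sqrt(6)/4 + sqrt(-4 + (2 + 27*sqrt(6)/2)^2)/2)^(-1/3))/6) + C3*exp(-z*((1 + 27*sqrt(6)/4 + sqrt(-4 + (4 + 27*sqrt(6))^2/4)/2)^(-1/3) + 1 + (1 + 27*sqrt(6)/4 + sqrt(-4 + (4 + 27*sqrt(6))^2/4)/2)^(1/3))/3) - z^2 + sqrt(6)/3


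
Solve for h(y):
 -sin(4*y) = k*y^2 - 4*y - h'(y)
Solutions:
 h(y) = C1 + k*y^3/3 - 2*y^2 - cos(4*y)/4


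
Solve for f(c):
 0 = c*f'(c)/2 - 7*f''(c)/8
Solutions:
 f(c) = C1 + C2*erfi(sqrt(14)*c/7)


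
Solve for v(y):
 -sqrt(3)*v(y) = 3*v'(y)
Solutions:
 v(y) = C1*exp(-sqrt(3)*y/3)


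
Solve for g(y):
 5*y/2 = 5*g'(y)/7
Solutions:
 g(y) = C1 + 7*y^2/4


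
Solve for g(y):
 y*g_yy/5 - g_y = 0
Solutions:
 g(y) = C1 + C2*y^6


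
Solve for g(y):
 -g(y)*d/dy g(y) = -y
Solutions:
 g(y) = -sqrt(C1 + y^2)
 g(y) = sqrt(C1 + y^2)


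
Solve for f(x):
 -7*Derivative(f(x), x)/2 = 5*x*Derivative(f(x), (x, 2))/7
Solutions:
 f(x) = C1 + C2/x^(39/10)


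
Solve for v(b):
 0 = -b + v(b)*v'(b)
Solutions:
 v(b) = -sqrt(C1 + b^2)
 v(b) = sqrt(C1 + b^2)


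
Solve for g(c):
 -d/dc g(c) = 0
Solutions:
 g(c) = C1


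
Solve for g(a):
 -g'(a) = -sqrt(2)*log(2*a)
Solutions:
 g(a) = C1 + sqrt(2)*a*log(a) - sqrt(2)*a + sqrt(2)*a*log(2)


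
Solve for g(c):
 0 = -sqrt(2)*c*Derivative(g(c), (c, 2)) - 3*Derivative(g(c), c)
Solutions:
 g(c) = C1 + C2*c^(1 - 3*sqrt(2)/2)


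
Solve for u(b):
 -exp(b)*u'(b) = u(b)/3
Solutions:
 u(b) = C1*exp(exp(-b)/3)


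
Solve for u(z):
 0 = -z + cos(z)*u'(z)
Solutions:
 u(z) = C1 + Integral(z/cos(z), z)


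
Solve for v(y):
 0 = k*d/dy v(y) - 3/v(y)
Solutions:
 v(y) = -sqrt(C1 + 6*y/k)
 v(y) = sqrt(C1 + 6*y/k)


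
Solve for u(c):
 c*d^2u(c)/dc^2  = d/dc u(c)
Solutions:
 u(c) = C1 + C2*c^2


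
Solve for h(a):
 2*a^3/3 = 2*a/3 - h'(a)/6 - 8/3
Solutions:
 h(a) = C1 - a^4 + 2*a^2 - 16*a


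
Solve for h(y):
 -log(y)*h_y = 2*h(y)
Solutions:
 h(y) = C1*exp(-2*li(y))


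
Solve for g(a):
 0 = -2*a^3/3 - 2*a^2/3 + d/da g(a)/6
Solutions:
 g(a) = C1 + a^4 + 4*a^3/3


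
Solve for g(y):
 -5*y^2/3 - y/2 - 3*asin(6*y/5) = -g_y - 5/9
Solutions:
 g(y) = C1 + 5*y^3/9 + y^2/4 + 3*y*asin(6*y/5) - 5*y/9 + sqrt(25 - 36*y^2)/2


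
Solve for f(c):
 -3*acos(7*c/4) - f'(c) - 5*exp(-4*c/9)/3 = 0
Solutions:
 f(c) = C1 - 3*c*acos(7*c/4) + 3*sqrt(16 - 49*c^2)/7 + 15*exp(-4*c/9)/4


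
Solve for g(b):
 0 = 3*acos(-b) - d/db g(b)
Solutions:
 g(b) = C1 + 3*b*acos(-b) + 3*sqrt(1 - b^2)


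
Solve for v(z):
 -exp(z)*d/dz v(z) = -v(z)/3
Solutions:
 v(z) = C1*exp(-exp(-z)/3)


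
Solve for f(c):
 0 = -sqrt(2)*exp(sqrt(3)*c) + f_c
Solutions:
 f(c) = C1 + sqrt(6)*exp(sqrt(3)*c)/3


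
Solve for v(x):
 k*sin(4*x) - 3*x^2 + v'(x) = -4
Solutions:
 v(x) = C1 + k*cos(4*x)/4 + x^3 - 4*x


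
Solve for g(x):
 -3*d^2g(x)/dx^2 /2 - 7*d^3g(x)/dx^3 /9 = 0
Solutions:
 g(x) = C1 + C2*x + C3*exp(-27*x/14)


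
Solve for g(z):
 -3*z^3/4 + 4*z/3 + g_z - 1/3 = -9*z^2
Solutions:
 g(z) = C1 + 3*z^4/16 - 3*z^3 - 2*z^2/3 + z/3


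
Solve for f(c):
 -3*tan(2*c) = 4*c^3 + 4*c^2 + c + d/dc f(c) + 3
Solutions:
 f(c) = C1 - c^4 - 4*c^3/3 - c^2/2 - 3*c + 3*log(cos(2*c))/2


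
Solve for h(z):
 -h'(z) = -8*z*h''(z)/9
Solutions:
 h(z) = C1 + C2*z^(17/8)


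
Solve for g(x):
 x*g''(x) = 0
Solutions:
 g(x) = C1 + C2*x


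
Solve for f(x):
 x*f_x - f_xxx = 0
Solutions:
 f(x) = C1 + Integral(C2*airyai(x) + C3*airybi(x), x)


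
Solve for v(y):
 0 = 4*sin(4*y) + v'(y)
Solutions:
 v(y) = C1 + cos(4*y)


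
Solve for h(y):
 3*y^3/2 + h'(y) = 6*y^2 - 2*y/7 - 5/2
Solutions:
 h(y) = C1 - 3*y^4/8 + 2*y^3 - y^2/7 - 5*y/2


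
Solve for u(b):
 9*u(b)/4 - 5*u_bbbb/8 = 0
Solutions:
 u(b) = C1*exp(-2^(1/4)*sqrt(3)*5^(3/4)*b/5) + C2*exp(2^(1/4)*sqrt(3)*5^(3/4)*b/5) + C3*sin(2^(1/4)*sqrt(3)*5^(3/4)*b/5) + C4*cos(2^(1/4)*sqrt(3)*5^(3/4)*b/5)


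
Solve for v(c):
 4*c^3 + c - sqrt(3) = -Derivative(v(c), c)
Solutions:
 v(c) = C1 - c^4 - c^2/2 + sqrt(3)*c


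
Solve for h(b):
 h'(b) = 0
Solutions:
 h(b) = C1


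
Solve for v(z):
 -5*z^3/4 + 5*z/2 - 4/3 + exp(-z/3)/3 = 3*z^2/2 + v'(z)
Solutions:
 v(z) = C1 - 5*z^4/16 - z^3/2 + 5*z^2/4 - 4*z/3 - 1/exp(z)^(1/3)


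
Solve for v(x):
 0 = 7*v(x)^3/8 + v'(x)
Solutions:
 v(x) = -2*sqrt(-1/(C1 - 7*x))
 v(x) = 2*sqrt(-1/(C1 - 7*x))


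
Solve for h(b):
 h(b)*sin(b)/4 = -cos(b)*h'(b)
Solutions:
 h(b) = C1*cos(b)^(1/4)


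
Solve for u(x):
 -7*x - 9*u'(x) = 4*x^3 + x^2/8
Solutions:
 u(x) = C1 - x^4/9 - x^3/216 - 7*x^2/18


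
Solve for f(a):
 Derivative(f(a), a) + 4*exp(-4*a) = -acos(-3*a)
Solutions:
 f(a) = C1 - a*acos(-3*a) - sqrt(1 - 9*a^2)/3 + exp(-4*a)


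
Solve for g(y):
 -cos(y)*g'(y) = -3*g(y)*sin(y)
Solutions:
 g(y) = C1/cos(y)^3


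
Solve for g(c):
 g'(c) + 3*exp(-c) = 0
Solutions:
 g(c) = C1 + 3*exp(-c)


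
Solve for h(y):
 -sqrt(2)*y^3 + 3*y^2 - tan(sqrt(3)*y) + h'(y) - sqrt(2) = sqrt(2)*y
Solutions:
 h(y) = C1 + sqrt(2)*y^4/4 - y^3 + sqrt(2)*y^2/2 + sqrt(2)*y - sqrt(3)*log(cos(sqrt(3)*y))/3


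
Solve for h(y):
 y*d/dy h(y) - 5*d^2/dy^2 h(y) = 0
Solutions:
 h(y) = C1 + C2*erfi(sqrt(10)*y/10)


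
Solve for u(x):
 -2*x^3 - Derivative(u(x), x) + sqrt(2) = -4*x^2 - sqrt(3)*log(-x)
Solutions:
 u(x) = C1 - x^4/2 + 4*x^3/3 + sqrt(3)*x*log(-x) + x*(-sqrt(3) + sqrt(2))


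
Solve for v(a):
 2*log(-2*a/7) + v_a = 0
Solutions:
 v(a) = C1 - 2*a*log(-a) + 2*a*(-log(2) + 1 + log(7))


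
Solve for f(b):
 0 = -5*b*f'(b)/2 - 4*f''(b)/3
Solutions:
 f(b) = C1 + C2*erf(sqrt(15)*b/4)


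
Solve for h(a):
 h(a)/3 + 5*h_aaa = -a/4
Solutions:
 h(a) = C3*exp(-15^(2/3)*a/15) - 3*a/4 + (C1*sin(3^(1/6)*5^(2/3)*a/10) + C2*cos(3^(1/6)*5^(2/3)*a/10))*exp(15^(2/3)*a/30)


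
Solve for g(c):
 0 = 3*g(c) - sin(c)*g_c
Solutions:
 g(c) = C1*(cos(c) - 1)^(3/2)/(cos(c) + 1)^(3/2)


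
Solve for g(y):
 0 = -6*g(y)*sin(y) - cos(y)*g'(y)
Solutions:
 g(y) = C1*cos(y)^6


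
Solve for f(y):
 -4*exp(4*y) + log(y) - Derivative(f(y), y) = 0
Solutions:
 f(y) = C1 + y*log(y) - y - exp(4*y)


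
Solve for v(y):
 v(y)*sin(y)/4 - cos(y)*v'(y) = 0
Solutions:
 v(y) = C1/cos(y)^(1/4)


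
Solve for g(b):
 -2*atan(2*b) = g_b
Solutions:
 g(b) = C1 - 2*b*atan(2*b) + log(4*b^2 + 1)/2


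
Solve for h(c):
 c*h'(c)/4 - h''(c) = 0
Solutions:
 h(c) = C1 + C2*erfi(sqrt(2)*c/4)


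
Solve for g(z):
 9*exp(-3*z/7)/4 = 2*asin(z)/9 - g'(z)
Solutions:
 g(z) = C1 + 2*z*asin(z)/9 + 2*sqrt(1 - z^2)/9 + 21*exp(-3*z/7)/4


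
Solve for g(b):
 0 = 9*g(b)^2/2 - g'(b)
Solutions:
 g(b) = -2/(C1 + 9*b)


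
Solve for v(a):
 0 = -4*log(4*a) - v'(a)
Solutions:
 v(a) = C1 - 4*a*log(a) - a*log(256) + 4*a


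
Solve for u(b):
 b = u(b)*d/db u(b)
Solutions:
 u(b) = -sqrt(C1 + b^2)
 u(b) = sqrt(C1 + b^2)


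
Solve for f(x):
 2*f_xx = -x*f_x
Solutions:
 f(x) = C1 + C2*erf(x/2)


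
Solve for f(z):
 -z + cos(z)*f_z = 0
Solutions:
 f(z) = C1 + Integral(z/cos(z), z)


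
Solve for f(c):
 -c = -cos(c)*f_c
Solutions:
 f(c) = C1 + Integral(c/cos(c), c)


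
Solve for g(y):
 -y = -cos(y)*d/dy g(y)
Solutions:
 g(y) = C1 + Integral(y/cos(y), y)


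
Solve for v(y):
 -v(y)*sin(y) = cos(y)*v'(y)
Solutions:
 v(y) = C1*cos(y)


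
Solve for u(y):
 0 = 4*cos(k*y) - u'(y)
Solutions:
 u(y) = C1 + 4*sin(k*y)/k


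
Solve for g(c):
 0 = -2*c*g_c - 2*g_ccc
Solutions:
 g(c) = C1 + Integral(C2*airyai(-c) + C3*airybi(-c), c)


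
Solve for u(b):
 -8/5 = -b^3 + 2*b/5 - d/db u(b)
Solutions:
 u(b) = C1 - b^4/4 + b^2/5 + 8*b/5


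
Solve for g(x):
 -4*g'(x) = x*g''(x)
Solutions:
 g(x) = C1 + C2/x^3


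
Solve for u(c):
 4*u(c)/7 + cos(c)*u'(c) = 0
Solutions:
 u(c) = C1*(sin(c) - 1)^(2/7)/(sin(c) + 1)^(2/7)


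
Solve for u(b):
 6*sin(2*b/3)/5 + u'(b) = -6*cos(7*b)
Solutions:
 u(b) = C1 - 6*sin(7*b)/7 + 9*cos(2*b/3)/5


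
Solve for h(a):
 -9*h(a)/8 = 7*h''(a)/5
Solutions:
 h(a) = C1*sin(3*sqrt(70)*a/28) + C2*cos(3*sqrt(70)*a/28)


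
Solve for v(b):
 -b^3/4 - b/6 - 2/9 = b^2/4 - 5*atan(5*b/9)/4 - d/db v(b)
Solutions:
 v(b) = C1 + b^4/16 + b^3/12 + b^2/12 - 5*b*atan(5*b/9)/4 + 2*b/9 + 9*log(25*b^2 + 81)/8


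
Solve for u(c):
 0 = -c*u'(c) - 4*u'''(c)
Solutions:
 u(c) = C1 + Integral(C2*airyai(-2^(1/3)*c/2) + C3*airybi(-2^(1/3)*c/2), c)


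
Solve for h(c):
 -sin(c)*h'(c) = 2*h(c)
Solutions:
 h(c) = C1*(cos(c) + 1)/(cos(c) - 1)


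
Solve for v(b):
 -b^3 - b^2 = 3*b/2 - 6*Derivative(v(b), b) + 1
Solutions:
 v(b) = C1 + b^4/24 + b^3/18 + b^2/8 + b/6


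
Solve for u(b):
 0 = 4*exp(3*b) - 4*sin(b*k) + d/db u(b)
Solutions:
 u(b) = C1 - 4*exp(3*b)/3 - 4*cos(b*k)/k


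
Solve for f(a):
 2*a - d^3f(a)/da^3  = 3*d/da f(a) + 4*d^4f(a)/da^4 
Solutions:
 f(a) = C1 + C4*exp(-a) + a^2/3 + (C2*sin(sqrt(39)*a/8) + C3*cos(sqrt(39)*a/8))*exp(3*a/8)


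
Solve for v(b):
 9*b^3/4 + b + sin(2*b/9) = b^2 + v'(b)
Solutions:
 v(b) = C1 + 9*b^4/16 - b^3/3 + b^2/2 - 9*cos(2*b/9)/2


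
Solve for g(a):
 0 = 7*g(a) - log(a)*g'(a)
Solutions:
 g(a) = C1*exp(7*li(a))


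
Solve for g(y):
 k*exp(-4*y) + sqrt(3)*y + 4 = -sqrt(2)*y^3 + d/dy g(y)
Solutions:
 g(y) = C1 - k*exp(-4*y)/4 + sqrt(2)*y^4/4 + sqrt(3)*y^2/2 + 4*y


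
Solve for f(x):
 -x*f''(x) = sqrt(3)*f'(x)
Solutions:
 f(x) = C1 + C2*x^(1 - sqrt(3))


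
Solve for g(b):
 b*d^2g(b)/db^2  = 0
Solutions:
 g(b) = C1 + C2*b


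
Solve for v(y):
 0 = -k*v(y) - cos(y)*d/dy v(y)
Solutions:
 v(y) = C1*exp(k*(log(sin(y) - 1) - log(sin(y) + 1))/2)


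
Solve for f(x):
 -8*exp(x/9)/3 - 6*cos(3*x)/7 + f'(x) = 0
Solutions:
 f(x) = C1 + 24*exp(x/9) + 2*sin(3*x)/7


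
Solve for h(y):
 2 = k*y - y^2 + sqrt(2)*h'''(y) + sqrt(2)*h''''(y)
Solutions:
 h(y) = C1 + C2*y + C3*y^2 + C4*exp(-y) + sqrt(2)*y^5/120 + sqrt(2)*y^4*(-k - 2)/48 + sqrt(2)*y^3*(k + 4)/12


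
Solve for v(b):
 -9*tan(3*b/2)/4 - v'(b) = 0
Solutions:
 v(b) = C1 + 3*log(cos(3*b/2))/2


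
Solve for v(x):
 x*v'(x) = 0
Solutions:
 v(x) = C1


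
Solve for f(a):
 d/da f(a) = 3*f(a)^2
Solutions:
 f(a) = -1/(C1 + 3*a)


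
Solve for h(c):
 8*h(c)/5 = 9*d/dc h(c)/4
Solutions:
 h(c) = C1*exp(32*c/45)


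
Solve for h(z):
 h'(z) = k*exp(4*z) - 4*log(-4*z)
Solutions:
 h(z) = C1 + k*exp(4*z)/4 - 4*z*log(-z) + 4*z*(1 - 2*log(2))


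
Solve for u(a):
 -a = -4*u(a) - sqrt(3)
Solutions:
 u(a) = a/4 - sqrt(3)/4


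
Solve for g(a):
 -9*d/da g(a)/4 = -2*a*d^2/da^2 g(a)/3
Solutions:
 g(a) = C1 + C2*a^(35/8)


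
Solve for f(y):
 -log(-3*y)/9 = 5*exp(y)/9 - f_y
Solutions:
 f(y) = C1 + y*log(-y)/9 + y*(-1 + log(3))/9 + 5*exp(y)/9


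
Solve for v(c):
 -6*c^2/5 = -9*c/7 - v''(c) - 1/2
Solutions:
 v(c) = C1 + C2*c + c^4/10 - 3*c^3/14 - c^2/4


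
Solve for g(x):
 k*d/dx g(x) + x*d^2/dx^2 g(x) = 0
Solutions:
 g(x) = C1 + x^(1 - re(k))*(C2*sin(log(x)*Abs(im(k))) + C3*cos(log(x)*im(k)))


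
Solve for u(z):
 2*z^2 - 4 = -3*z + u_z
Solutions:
 u(z) = C1 + 2*z^3/3 + 3*z^2/2 - 4*z


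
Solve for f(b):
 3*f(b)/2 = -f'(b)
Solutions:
 f(b) = C1*exp(-3*b/2)


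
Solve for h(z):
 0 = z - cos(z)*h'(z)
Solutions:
 h(z) = C1 + Integral(z/cos(z), z)


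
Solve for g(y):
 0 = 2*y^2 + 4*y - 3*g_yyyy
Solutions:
 g(y) = C1 + C2*y + C3*y^2 + C4*y^3 + y^6/540 + y^5/90


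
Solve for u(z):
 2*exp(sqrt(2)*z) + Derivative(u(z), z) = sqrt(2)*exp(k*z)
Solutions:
 u(z) = C1 - sqrt(2)*exp(sqrt(2)*z) + sqrt(2)*exp(k*z)/k


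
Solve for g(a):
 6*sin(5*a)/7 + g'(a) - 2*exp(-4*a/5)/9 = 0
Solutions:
 g(a) = C1 + 6*cos(5*a)/35 - 5*exp(-4*a/5)/18


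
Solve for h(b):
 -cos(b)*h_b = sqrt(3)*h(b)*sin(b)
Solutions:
 h(b) = C1*cos(b)^(sqrt(3))


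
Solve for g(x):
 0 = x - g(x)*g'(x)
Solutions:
 g(x) = -sqrt(C1 + x^2)
 g(x) = sqrt(C1 + x^2)


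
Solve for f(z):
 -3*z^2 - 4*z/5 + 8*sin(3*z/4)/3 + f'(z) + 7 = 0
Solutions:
 f(z) = C1 + z^3 + 2*z^2/5 - 7*z + 32*cos(3*z/4)/9


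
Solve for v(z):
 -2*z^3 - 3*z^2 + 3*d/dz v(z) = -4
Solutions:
 v(z) = C1 + z^4/6 + z^3/3 - 4*z/3


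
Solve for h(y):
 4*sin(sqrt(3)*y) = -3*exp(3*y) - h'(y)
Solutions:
 h(y) = C1 - exp(3*y) + 4*sqrt(3)*cos(sqrt(3)*y)/3


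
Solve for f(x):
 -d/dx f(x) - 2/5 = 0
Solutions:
 f(x) = C1 - 2*x/5


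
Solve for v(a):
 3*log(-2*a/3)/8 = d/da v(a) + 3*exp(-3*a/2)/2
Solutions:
 v(a) = C1 + 3*a*log(-a)/8 + 3*a*(-log(3) - 1 + log(2))/8 + exp(-3*a/2)


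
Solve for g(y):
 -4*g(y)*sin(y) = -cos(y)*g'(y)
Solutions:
 g(y) = C1/cos(y)^4


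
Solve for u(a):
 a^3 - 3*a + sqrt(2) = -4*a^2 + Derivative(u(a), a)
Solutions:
 u(a) = C1 + a^4/4 + 4*a^3/3 - 3*a^2/2 + sqrt(2)*a


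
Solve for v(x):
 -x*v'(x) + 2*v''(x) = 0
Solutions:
 v(x) = C1 + C2*erfi(x/2)


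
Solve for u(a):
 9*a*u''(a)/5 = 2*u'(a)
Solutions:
 u(a) = C1 + C2*a^(19/9)


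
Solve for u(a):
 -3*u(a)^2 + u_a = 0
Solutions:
 u(a) = -1/(C1 + 3*a)


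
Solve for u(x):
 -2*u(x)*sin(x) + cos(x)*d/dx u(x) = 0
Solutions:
 u(x) = C1/cos(x)^2


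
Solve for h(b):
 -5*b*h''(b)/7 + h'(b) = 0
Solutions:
 h(b) = C1 + C2*b^(12/5)


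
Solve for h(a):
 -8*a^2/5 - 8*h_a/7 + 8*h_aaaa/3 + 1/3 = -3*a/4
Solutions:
 h(a) = C1 + C4*exp(3^(1/3)*7^(2/3)*a/7) - 7*a^3/15 + 21*a^2/64 + 7*a/24 + (C2*sin(3^(5/6)*7^(2/3)*a/14) + C3*cos(3^(5/6)*7^(2/3)*a/14))*exp(-3^(1/3)*7^(2/3)*a/14)


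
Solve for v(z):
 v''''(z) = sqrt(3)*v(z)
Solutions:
 v(z) = C1*exp(-3^(1/8)*z) + C2*exp(3^(1/8)*z) + C3*sin(3^(1/8)*z) + C4*cos(3^(1/8)*z)


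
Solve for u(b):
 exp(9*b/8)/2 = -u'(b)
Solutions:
 u(b) = C1 - 4*exp(9*b/8)/9


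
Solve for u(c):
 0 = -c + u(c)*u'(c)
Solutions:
 u(c) = -sqrt(C1 + c^2)
 u(c) = sqrt(C1 + c^2)


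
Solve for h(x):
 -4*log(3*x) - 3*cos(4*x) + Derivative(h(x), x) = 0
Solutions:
 h(x) = C1 + 4*x*log(x) - 4*x + 4*x*log(3) + 3*sin(4*x)/4


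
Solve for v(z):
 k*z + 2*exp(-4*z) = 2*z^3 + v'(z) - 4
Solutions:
 v(z) = C1 + k*z^2/2 - z^4/2 + 4*z - exp(-4*z)/2


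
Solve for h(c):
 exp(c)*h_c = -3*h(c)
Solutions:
 h(c) = C1*exp(3*exp(-c))


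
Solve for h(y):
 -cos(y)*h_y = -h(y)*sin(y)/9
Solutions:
 h(y) = C1/cos(y)^(1/9)


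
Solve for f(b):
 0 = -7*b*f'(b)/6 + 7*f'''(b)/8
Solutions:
 f(b) = C1 + Integral(C2*airyai(6^(2/3)*b/3) + C3*airybi(6^(2/3)*b/3), b)


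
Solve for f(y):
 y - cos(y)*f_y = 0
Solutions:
 f(y) = C1 + Integral(y/cos(y), y)


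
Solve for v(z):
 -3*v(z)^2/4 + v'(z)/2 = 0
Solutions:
 v(z) = -2/(C1 + 3*z)


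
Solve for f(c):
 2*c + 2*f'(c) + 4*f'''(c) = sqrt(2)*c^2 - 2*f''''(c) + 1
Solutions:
 f(c) = C1 + C2*exp(c*(-8 + 8*2^(1/3)/(3*sqrt(177) + 43)^(1/3) + 2^(2/3)*(3*sqrt(177) + 43)^(1/3))/12)*sin(2^(1/3)*sqrt(3)*c*(-2^(1/3)*(3*sqrt(177) + 43)^(1/3) + 8/(3*sqrt(177) + 43)^(1/3))/12) + C3*exp(c*(-8 + 8*2^(1/3)/(3*sqrt(177) + 43)^(1/3) + 2^(2/3)*(3*sqrt(177) + 43)^(1/3))/12)*cos(2^(1/3)*sqrt(3)*c*(-2^(1/3)*(3*sqrt(177) + 43)^(1/3) + 8/(3*sqrt(177) + 43)^(1/3))/12) + C4*exp(-c*(8*2^(1/3)/(3*sqrt(177) + 43)^(1/3) + 4 + 2^(2/3)*(3*sqrt(177) + 43)^(1/3))/6) + sqrt(2)*c^3/6 - c^2/2 - 2*sqrt(2)*c + c/2


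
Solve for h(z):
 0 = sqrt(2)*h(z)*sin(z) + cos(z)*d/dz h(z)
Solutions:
 h(z) = C1*cos(z)^(sqrt(2))


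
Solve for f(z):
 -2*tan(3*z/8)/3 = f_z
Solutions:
 f(z) = C1 + 16*log(cos(3*z/8))/9


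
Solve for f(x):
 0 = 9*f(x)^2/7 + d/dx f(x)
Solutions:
 f(x) = 7/(C1 + 9*x)


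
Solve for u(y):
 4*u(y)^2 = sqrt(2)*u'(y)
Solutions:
 u(y) = -1/(C1 + 2*sqrt(2)*y)


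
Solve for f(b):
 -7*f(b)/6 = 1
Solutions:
 f(b) = -6/7


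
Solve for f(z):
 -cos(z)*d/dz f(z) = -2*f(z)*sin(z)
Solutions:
 f(z) = C1/cos(z)^2


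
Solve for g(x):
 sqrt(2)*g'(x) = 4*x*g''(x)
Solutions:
 g(x) = C1 + C2*x^(sqrt(2)/4 + 1)


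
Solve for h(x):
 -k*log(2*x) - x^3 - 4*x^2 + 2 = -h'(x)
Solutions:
 h(x) = C1 + k*x*log(x) - k*x + k*x*log(2) + x^4/4 + 4*x^3/3 - 2*x


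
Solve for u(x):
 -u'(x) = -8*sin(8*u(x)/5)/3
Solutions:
 -8*x/3 + 5*log(cos(8*u(x)/5) - 1)/16 - 5*log(cos(8*u(x)/5) + 1)/16 = C1


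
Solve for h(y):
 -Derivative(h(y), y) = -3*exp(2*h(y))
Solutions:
 h(y) = log(-sqrt(-1/(C1 + 3*y))) - log(2)/2
 h(y) = log(-1/(C1 + 3*y))/2 - log(2)/2


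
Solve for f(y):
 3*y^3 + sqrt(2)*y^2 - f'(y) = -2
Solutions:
 f(y) = C1 + 3*y^4/4 + sqrt(2)*y^3/3 + 2*y


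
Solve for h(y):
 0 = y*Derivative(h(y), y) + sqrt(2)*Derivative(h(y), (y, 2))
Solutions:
 h(y) = C1 + C2*erf(2^(1/4)*y/2)


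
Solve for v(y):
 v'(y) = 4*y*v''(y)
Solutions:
 v(y) = C1 + C2*y^(5/4)


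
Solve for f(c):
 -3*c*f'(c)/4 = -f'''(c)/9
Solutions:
 f(c) = C1 + Integral(C2*airyai(3*2^(1/3)*c/2) + C3*airybi(3*2^(1/3)*c/2), c)


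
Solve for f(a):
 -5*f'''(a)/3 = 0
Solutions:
 f(a) = C1 + C2*a + C3*a^2


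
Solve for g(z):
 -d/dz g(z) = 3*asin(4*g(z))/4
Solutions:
 Integral(1/asin(4*_y), (_y, g(z))) = C1 - 3*z/4


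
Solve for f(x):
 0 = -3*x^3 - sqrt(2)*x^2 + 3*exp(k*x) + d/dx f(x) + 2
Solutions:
 f(x) = C1 + 3*x^4/4 + sqrt(2)*x^3/3 - 2*x - 3*exp(k*x)/k


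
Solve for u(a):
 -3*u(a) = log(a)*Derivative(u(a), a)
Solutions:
 u(a) = C1*exp(-3*li(a))


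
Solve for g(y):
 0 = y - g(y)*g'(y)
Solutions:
 g(y) = -sqrt(C1 + y^2)
 g(y) = sqrt(C1 + y^2)


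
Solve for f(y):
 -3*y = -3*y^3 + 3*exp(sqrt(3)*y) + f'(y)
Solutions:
 f(y) = C1 + 3*y^4/4 - 3*y^2/2 - sqrt(3)*exp(sqrt(3)*y)


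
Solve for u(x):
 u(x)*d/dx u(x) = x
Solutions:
 u(x) = -sqrt(C1 + x^2)
 u(x) = sqrt(C1 + x^2)


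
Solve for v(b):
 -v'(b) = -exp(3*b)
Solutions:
 v(b) = C1 + exp(3*b)/3


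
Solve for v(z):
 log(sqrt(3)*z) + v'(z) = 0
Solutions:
 v(z) = C1 - z*log(z) - z*log(3)/2 + z


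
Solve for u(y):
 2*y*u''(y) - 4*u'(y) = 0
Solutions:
 u(y) = C1 + C2*y^3


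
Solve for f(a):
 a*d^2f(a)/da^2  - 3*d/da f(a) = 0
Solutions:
 f(a) = C1 + C2*a^4


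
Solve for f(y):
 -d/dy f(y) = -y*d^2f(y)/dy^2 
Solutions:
 f(y) = C1 + C2*y^2


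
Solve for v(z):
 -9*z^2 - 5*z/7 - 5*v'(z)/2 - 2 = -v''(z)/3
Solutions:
 v(z) = C1 + C2*exp(15*z/2) - 6*z^3/5 - 109*z^2/175 - 2536*z/2625


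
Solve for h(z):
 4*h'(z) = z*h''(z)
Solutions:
 h(z) = C1 + C2*z^5


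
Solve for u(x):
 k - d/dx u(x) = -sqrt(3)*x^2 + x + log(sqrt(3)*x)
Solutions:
 u(x) = C1 + k*x + sqrt(3)*x^3/3 - x^2/2 - x*log(x) - x*log(3)/2 + x


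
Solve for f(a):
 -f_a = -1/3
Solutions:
 f(a) = C1 + a/3


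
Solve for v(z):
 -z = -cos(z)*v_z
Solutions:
 v(z) = C1 + Integral(z/cos(z), z)


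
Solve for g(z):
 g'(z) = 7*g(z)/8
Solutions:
 g(z) = C1*exp(7*z/8)


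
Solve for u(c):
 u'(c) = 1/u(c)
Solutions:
 u(c) = -sqrt(C1 + 2*c)
 u(c) = sqrt(C1 + 2*c)


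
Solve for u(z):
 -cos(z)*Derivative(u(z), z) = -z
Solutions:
 u(z) = C1 + Integral(z/cos(z), z)


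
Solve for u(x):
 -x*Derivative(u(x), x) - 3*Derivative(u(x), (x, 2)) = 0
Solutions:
 u(x) = C1 + C2*erf(sqrt(6)*x/6)


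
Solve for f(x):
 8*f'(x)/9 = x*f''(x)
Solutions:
 f(x) = C1 + C2*x^(17/9)


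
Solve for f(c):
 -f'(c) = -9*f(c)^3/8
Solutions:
 f(c) = -2*sqrt(-1/(C1 + 9*c))
 f(c) = 2*sqrt(-1/(C1 + 9*c))


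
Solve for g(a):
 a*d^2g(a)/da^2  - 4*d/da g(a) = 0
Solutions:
 g(a) = C1 + C2*a^5


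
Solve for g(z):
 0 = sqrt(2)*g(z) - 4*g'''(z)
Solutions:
 g(z) = C3*exp(sqrt(2)*z/2) + (C1*sin(sqrt(6)*z/4) + C2*cos(sqrt(6)*z/4))*exp(-sqrt(2)*z/4)


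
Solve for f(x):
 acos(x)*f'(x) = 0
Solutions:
 f(x) = C1


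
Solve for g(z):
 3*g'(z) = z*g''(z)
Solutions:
 g(z) = C1 + C2*z^4


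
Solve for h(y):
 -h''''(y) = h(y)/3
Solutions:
 h(y) = (C1*sin(sqrt(2)*3^(3/4)*y/6) + C2*cos(sqrt(2)*3^(3/4)*y/6))*exp(-sqrt(2)*3^(3/4)*y/6) + (C3*sin(sqrt(2)*3^(3/4)*y/6) + C4*cos(sqrt(2)*3^(3/4)*y/6))*exp(sqrt(2)*3^(3/4)*y/6)


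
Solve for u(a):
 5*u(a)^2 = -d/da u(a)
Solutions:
 u(a) = 1/(C1 + 5*a)


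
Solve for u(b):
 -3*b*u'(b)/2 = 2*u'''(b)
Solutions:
 u(b) = C1 + Integral(C2*airyai(-6^(1/3)*b/2) + C3*airybi(-6^(1/3)*b/2), b)


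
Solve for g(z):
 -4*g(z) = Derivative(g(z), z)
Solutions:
 g(z) = C1*exp(-4*z)


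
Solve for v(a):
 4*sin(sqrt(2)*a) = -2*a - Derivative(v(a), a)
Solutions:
 v(a) = C1 - a^2 + 2*sqrt(2)*cos(sqrt(2)*a)


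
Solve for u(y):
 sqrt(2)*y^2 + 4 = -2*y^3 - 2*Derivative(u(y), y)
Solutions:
 u(y) = C1 - y^4/4 - sqrt(2)*y^3/6 - 2*y


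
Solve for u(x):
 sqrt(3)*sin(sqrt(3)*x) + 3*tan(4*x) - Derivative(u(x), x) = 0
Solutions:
 u(x) = C1 - 3*log(cos(4*x))/4 - cos(sqrt(3)*x)


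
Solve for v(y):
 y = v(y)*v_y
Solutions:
 v(y) = -sqrt(C1 + y^2)
 v(y) = sqrt(C1 + y^2)


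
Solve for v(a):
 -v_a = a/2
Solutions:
 v(a) = C1 - a^2/4


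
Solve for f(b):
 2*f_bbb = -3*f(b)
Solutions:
 f(b) = C3*exp(-2^(2/3)*3^(1/3)*b/2) + (C1*sin(2^(2/3)*3^(5/6)*b/4) + C2*cos(2^(2/3)*3^(5/6)*b/4))*exp(2^(2/3)*3^(1/3)*b/4)


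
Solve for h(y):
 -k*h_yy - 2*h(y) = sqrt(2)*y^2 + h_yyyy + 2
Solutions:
 h(y) = C1*exp(-sqrt(2)*y*sqrt(-k - sqrt(k^2 - 8))/2) + C2*exp(sqrt(2)*y*sqrt(-k - sqrt(k^2 - 8))/2) + C3*exp(-sqrt(2)*y*sqrt(-k + sqrt(k^2 - 8))/2) + C4*exp(sqrt(2)*y*sqrt(-k + sqrt(k^2 - 8))/2) + sqrt(2)*k/2 - sqrt(2)*y^2/2 - 1


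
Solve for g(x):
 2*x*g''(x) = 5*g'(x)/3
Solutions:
 g(x) = C1 + C2*x^(11/6)


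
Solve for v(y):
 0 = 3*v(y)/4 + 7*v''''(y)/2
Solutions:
 v(y) = (C1*sin(6^(1/4)*7^(3/4)*y/14) + C2*cos(6^(1/4)*7^(3/4)*y/14))*exp(-6^(1/4)*7^(3/4)*y/14) + (C3*sin(6^(1/4)*7^(3/4)*y/14) + C4*cos(6^(1/4)*7^(3/4)*y/14))*exp(6^(1/4)*7^(3/4)*y/14)


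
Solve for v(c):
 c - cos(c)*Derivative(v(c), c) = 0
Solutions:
 v(c) = C1 + Integral(c/cos(c), c)


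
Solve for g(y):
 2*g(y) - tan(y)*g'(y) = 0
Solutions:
 g(y) = C1*sin(y)^2


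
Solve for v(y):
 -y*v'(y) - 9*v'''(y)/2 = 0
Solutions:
 v(y) = C1 + Integral(C2*airyai(-6^(1/3)*y/3) + C3*airybi(-6^(1/3)*y/3), y)


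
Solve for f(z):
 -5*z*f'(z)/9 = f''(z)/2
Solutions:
 f(z) = C1 + C2*erf(sqrt(5)*z/3)


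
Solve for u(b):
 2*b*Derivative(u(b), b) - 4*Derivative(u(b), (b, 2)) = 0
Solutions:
 u(b) = C1 + C2*erfi(b/2)


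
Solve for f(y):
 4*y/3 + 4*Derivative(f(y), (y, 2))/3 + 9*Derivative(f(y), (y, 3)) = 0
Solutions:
 f(y) = C1 + C2*y + C3*exp(-4*y/27) - y^3/6 + 27*y^2/8


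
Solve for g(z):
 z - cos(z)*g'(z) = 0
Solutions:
 g(z) = C1 + Integral(z/cos(z), z)


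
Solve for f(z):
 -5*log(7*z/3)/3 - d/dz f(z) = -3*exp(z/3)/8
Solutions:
 f(z) = C1 - 5*z*log(z)/3 + 5*z*(-log(7) + 1 + log(3))/3 + 9*exp(z/3)/8


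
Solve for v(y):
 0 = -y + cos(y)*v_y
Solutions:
 v(y) = C1 + Integral(y/cos(y), y)


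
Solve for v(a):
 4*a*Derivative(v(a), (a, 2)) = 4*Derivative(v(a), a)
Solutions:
 v(a) = C1 + C2*a^2


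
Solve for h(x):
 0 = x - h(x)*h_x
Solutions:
 h(x) = -sqrt(C1 + x^2)
 h(x) = sqrt(C1 + x^2)


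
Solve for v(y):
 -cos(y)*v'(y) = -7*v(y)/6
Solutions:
 v(y) = C1*(sin(y) + 1)^(7/12)/(sin(y) - 1)^(7/12)


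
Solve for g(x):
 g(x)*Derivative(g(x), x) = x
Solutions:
 g(x) = -sqrt(C1 + x^2)
 g(x) = sqrt(C1 + x^2)


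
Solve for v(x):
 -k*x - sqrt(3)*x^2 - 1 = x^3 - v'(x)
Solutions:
 v(x) = C1 + k*x^2/2 + x^4/4 + sqrt(3)*x^3/3 + x


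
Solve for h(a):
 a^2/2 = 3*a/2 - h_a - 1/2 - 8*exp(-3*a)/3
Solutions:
 h(a) = C1 - a^3/6 + 3*a^2/4 - a/2 + 8*exp(-3*a)/9


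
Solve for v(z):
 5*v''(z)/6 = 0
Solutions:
 v(z) = C1 + C2*z


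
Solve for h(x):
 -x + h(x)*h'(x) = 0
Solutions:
 h(x) = -sqrt(C1 + x^2)
 h(x) = sqrt(C1 + x^2)


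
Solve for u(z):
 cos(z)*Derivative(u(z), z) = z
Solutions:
 u(z) = C1 + Integral(z/cos(z), z)


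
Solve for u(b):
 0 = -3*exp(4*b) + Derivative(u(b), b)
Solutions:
 u(b) = C1 + 3*exp(4*b)/4


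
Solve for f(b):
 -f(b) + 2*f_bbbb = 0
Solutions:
 f(b) = C1*exp(-2^(3/4)*b/2) + C2*exp(2^(3/4)*b/2) + C3*sin(2^(3/4)*b/2) + C4*cos(2^(3/4)*b/2)


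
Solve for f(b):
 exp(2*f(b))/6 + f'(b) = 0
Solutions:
 f(b) = log(-1/(C1 - b))/2 + log(3)/2
 f(b) = log(-sqrt(1/(C1 + b))) + log(3)/2


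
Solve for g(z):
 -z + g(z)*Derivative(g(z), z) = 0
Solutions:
 g(z) = -sqrt(C1 + z^2)
 g(z) = sqrt(C1 + z^2)


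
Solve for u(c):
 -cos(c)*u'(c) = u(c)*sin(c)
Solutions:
 u(c) = C1*cos(c)


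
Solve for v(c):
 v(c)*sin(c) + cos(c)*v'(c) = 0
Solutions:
 v(c) = C1*cos(c)


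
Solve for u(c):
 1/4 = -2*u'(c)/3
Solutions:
 u(c) = C1 - 3*c/8


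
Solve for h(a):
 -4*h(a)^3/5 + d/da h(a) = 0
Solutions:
 h(a) = -sqrt(10)*sqrt(-1/(C1 + 4*a))/2
 h(a) = sqrt(10)*sqrt(-1/(C1 + 4*a))/2


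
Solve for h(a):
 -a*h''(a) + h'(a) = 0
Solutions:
 h(a) = C1 + C2*a^2


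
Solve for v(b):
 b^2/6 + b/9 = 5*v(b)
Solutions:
 v(b) = b*(3*b + 2)/90


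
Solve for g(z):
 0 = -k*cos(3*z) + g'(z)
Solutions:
 g(z) = C1 + k*sin(3*z)/3


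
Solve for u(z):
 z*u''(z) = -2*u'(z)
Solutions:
 u(z) = C1 + C2/z


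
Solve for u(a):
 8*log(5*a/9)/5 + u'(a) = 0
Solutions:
 u(a) = C1 - 8*a*log(a)/5 - 8*a*log(5)/5 + 8*a/5 + 16*a*log(3)/5


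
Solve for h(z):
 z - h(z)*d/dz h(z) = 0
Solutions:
 h(z) = -sqrt(C1 + z^2)
 h(z) = sqrt(C1 + z^2)


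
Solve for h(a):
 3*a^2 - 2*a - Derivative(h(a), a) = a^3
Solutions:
 h(a) = C1 - a^4/4 + a^3 - a^2


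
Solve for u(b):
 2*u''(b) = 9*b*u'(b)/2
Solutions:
 u(b) = C1 + C2*erfi(3*sqrt(2)*b/4)


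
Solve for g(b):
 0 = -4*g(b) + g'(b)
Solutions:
 g(b) = C1*exp(4*b)


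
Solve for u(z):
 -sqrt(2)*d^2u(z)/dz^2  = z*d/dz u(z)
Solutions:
 u(z) = C1 + C2*erf(2^(1/4)*z/2)


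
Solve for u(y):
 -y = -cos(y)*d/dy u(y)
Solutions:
 u(y) = C1 + Integral(y/cos(y), y)


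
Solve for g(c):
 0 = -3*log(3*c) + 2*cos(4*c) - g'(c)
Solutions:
 g(c) = C1 - 3*c*log(c) - 3*c*log(3) + 3*c + sin(4*c)/2


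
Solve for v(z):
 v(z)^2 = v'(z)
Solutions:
 v(z) = -1/(C1 + z)


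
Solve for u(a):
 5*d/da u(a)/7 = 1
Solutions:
 u(a) = C1 + 7*a/5


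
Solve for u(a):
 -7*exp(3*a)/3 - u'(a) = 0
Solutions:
 u(a) = C1 - 7*exp(3*a)/9


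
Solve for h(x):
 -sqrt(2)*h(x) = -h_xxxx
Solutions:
 h(x) = C1*exp(-2^(1/8)*x) + C2*exp(2^(1/8)*x) + C3*sin(2^(1/8)*x) + C4*cos(2^(1/8)*x)


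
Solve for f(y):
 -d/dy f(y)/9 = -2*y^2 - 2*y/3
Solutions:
 f(y) = C1 + 6*y^3 + 3*y^2


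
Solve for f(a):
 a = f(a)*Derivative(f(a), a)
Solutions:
 f(a) = -sqrt(C1 + a^2)
 f(a) = sqrt(C1 + a^2)


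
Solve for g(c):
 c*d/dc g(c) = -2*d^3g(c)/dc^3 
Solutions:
 g(c) = C1 + Integral(C2*airyai(-2^(2/3)*c/2) + C3*airybi(-2^(2/3)*c/2), c)


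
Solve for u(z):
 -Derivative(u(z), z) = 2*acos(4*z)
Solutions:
 u(z) = C1 - 2*z*acos(4*z) + sqrt(1 - 16*z^2)/2


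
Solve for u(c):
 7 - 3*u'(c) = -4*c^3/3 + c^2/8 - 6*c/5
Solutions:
 u(c) = C1 + c^4/9 - c^3/72 + c^2/5 + 7*c/3


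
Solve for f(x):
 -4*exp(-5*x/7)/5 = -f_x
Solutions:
 f(x) = C1 - 28*exp(-5*x/7)/25


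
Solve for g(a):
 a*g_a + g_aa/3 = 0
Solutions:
 g(a) = C1 + C2*erf(sqrt(6)*a/2)


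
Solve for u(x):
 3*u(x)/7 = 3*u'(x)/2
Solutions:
 u(x) = C1*exp(2*x/7)


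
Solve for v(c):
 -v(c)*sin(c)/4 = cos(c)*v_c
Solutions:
 v(c) = C1*cos(c)^(1/4)


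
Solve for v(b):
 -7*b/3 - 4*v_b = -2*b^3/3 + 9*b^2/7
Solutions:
 v(b) = C1 + b^4/24 - 3*b^3/28 - 7*b^2/24


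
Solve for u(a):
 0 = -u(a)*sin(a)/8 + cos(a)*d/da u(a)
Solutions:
 u(a) = C1/cos(a)^(1/8)


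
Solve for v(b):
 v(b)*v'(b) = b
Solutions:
 v(b) = -sqrt(C1 + b^2)
 v(b) = sqrt(C1 + b^2)


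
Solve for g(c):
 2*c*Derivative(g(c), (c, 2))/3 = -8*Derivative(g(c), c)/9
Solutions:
 g(c) = C1 + C2/c^(1/3)


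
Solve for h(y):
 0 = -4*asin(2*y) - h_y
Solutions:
 h(y) = C1 - 4*y*asin(2*y) - 2*sqrt(1 - 4*y^2)


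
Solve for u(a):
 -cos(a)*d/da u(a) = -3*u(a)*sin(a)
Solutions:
 u(a) = C1/cos(a)^3


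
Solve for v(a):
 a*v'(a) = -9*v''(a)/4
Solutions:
 v(a) = C1 + C2*erf(sqrt(2)*a/3)


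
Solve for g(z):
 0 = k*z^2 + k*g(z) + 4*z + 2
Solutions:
 g(z) = (-k*z^2 - 4*z - 2)/k


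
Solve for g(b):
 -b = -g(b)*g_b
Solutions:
 g(b) = -sqrt(C1 + b^2)
 g(b) = sqrt(C1 + b^2)


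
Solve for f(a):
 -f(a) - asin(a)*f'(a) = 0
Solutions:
 f(a) = C1*exp(-Integral(1/asin(a), a))


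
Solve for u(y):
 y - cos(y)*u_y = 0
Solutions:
 u(y) = C1 + Integral(y/cos(y), y)


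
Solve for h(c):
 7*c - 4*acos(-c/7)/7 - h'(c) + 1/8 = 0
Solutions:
 h(c) = C1 + 7*c^2/2 - 4*c*acos(-c/7)/7 + c/8 - 4*sqrt(49 - c^2)/7


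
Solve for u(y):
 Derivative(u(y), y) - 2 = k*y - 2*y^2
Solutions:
 u(y) = C1 + k*y^2/2 - 2*y^3/3 + 2*y


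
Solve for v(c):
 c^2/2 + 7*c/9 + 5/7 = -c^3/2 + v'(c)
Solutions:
 v(c) = C1 + c^4/8 + c^3/6 + 7*c^2/18 + 5*c/7


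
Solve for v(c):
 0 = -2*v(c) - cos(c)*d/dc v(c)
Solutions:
 v(c) = C1*(sin(c) - 1)/(sin(c) + 1)


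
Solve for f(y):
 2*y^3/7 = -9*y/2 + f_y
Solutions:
 f(y) = C1 + y^4/14 + 9*y^2/4


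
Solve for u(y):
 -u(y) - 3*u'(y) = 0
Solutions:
 u(y) = C1*exp(-y/3)


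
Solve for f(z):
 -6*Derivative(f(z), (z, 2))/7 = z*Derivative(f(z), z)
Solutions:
 f(z) = C1 + C2*erf(sqrt(21)*z/6)


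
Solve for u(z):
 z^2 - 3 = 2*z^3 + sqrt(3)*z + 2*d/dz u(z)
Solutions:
 u(z) = C1 - z^4/4 + z^3/6 - sqrt(3)*z^2/4 - 3*z/2


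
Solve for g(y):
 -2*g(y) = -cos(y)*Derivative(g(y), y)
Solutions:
 g(y) = C1*(sin(y) + 1)/(sin(y) - 1)


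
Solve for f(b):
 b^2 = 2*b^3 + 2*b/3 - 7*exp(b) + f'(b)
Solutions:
 f(b) = C1 - b^4/2 + b^3/3 - b^2/3 + 7*exp(b)


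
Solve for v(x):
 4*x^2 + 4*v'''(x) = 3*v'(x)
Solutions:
 v(x) = C1 + C2*exp(-sqrt(3)*x/2) + C3*exp(sqrt(3)*x/2) + 4*x^3/9 + 32*x/9


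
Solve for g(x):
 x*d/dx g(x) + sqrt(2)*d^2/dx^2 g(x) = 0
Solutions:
 g(x) = C1 + C2*erf(2^(1/4)*x/2)


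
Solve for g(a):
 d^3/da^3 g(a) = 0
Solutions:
 g(a) = C1 + C2*a + C3*a^2


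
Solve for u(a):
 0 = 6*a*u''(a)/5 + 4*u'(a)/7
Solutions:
 u(a) = C1 + C2*a^(11/21)


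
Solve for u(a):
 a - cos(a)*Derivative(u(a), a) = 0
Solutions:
 u(a) = C1 + Integral(a/cos(a), a)


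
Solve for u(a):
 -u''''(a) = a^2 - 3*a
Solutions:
 u(a) = C1 + C2*a + C3*a^2 + C4*a^3 - a^6/360 + a^5/40


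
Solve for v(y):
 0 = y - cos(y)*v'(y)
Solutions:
 v(y) = C1 + Integral(y/cos(y), y)


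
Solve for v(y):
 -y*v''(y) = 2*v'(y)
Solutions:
 v(y) = C1 + C2/y


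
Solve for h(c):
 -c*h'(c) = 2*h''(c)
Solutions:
 h(c) = C1 + C2*erf(c/2)


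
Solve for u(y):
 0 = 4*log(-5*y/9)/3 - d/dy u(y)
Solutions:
 u(y) = C1 + 4*y*log(-y)/3 + 4*y*(-2*log(3) - 1 + log(5))/3


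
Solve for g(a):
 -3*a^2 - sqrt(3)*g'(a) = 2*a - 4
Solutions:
 g(a) = C1 - sqrt(3)*a^3/3 - sqrt(3)*a^2/3 + 4*sqrt(3)*a/3


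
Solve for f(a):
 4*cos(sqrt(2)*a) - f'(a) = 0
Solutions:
 f(a) = C1 + 2*sqrt(2)*sin(sqrt(2)*a)


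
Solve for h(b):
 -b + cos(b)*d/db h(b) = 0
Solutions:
 h(b) = C1 + Integral(b/cos(b), b)


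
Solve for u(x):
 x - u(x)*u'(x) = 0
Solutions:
 u(x) = -sqrt(C1 + x^2)
 u(x) = sqrt(C1 + x^2)


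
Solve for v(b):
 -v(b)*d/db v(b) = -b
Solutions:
 v(b) = -sqrt(C1 + b^2)
 v(b) = sqrt(C1 + b^2)


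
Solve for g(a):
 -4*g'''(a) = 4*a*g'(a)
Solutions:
 g(a) = C1 + Integral(C2*airyai(-a) + C3*airybi(-a), a)


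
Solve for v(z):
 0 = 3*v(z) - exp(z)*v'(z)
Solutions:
 v(z) = C1*exp(-3*exp(-z))


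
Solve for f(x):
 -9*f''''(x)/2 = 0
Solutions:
 f(x) = C1 + C2*x + C3*x^2 + C4*x^3


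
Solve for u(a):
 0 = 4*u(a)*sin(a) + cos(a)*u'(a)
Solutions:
 u(a) = C1*cos(a)^4


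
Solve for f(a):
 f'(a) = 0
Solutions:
 f(a) = C1


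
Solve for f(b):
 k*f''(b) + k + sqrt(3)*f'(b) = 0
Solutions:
 f(b) = C1 + C2*exp(-sqrt(3)*b/k) - sqrt(3)*b*k/3


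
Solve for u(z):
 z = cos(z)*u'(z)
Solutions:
 u(z) = C1 + Integral(z/cos(z), z)


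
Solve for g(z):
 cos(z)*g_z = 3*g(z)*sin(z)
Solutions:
 g(z) = C1/cos(z)^3


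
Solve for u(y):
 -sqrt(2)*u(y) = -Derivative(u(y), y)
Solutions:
 u(y) = C1*exp(sqrt(2)*y)


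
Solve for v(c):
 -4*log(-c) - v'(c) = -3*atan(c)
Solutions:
 v(c) = C1 - 4*c*log(-c) + 3*c*atan(c) + 4*c - 3*log(c^2 + 1)/2


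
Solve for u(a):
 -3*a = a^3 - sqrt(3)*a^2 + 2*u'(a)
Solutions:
 u(a) = C1 - a^4/8 + sqrt(3)*a^3/6 - 3*a^2/4


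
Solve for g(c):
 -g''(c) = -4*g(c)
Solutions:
 g(c) = C1*exp(-2*c) + C2*exp(2*c)


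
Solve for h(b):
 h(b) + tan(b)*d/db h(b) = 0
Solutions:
 h(b) = C1/sin(b)


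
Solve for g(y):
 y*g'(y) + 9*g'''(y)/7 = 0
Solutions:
 g(y) = C1 + Integral(C2*airyai(-21^(1/3)*y/3) + C3*airybi(-21^(1/3)*y/3), y)


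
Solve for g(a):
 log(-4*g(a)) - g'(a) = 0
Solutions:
 -Integral(1/(log(-_y) + 2*log(2)), (_y, g(a))) = C1 - a


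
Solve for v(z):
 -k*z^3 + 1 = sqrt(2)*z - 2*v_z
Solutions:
 v(z) = C1 + k*z^4/8 + sqrt(2)*z^2/4 - z/2


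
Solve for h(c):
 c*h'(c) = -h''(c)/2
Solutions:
 h(c) = C1 + C2*erf(c)


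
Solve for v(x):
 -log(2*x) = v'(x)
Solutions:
 v(x) = C1 - x*log(x) - x*log(2) + x


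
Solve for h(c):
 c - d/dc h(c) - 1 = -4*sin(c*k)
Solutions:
 h(c) = C1 + c^2/2 - c - 4*cos(c*k)/k


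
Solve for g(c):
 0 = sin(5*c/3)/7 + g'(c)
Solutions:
 g(c) = C1 + 3*cos(5*c/3)/35


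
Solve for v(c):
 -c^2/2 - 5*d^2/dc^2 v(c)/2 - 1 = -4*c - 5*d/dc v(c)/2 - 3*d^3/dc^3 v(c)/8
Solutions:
 v(c) = C1 + C2*exp(2*c*(5 - sqrt(10))/3) + C3*exp(2*c*(sqrt(10) + 5)/3) + c^3/15 - 3*c^2/5 - 43*c/50


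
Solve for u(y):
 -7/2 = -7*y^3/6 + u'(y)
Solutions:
 u(y) = C1 + 7*y^4/24 - 7*y/2


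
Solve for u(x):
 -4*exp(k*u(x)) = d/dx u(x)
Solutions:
 u(x) = Piecewise((log(1/(C1*k + 4*k*x))/k, Ne(k, 0)), (nan, True))
 u(x) = Piecewise((C1 - 4*x, Eq(k, 0)), (nan, True))


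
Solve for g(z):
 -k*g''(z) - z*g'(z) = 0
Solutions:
 g(z) = C1 + C2*sqrt(k)*erf(sqrt(2)*z*sqrt(1/k)/2)


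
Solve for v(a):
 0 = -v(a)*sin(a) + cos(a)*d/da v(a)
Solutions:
 v(a) = C1/cos(a)


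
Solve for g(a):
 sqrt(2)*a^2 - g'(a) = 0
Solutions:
 g(a) = C1 + sqrt(2)*a^3/3
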